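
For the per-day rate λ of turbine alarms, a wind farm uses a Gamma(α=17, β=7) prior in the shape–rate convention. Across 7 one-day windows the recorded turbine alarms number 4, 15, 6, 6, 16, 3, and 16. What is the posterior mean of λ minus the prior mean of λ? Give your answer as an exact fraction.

7/2

Total count: 4 + 15 + 6 + 6 + 16 + 3 + 16 = 66.
Total exposure: 7 days.
The Gamma prior is conjugate for the Poisson rate, so λ | data ~ Gamma(17+66, 7+7) = Gamma(83, 14).
Posterior mean = 83/14 = 83/14; prior mean = 17/7 = 17/7. Difference = 83/14 − 17/7 = 7/2.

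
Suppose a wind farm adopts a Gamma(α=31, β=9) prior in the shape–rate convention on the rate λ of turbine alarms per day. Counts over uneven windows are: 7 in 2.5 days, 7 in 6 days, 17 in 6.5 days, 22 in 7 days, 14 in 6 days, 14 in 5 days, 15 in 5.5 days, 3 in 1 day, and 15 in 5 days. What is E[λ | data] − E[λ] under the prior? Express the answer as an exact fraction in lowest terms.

-707/963

Total count: 7 + 7 + 17 + 22 + 14 + 14 + 15 + 3 + 15 = 114.
Total exposure: 2.5 + 6 + 6.5 + 7 + 6 + 5 + 5.5 + 1 + 5 = 44.5 days.
Posterior: α' = 31 + 114 = 145, β' = 9 + 44.5 = 107/2.
Posterior mean = 145/(107/2) = 290/107; prior mean = 31/9 = 31/9. Difference = 290/107 − 31/9 = -707/963.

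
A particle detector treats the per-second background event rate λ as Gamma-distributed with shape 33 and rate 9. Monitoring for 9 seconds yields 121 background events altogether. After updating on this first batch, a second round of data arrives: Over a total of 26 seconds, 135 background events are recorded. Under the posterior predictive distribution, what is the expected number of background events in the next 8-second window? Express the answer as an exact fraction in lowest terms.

578/11

Total count 121 over total exposure 9 seconds.
After the first batch: Gamma(33 + 121, 9 + 9) = Gamma(154, 18).
Total count 135 over total exposure 26 seconds.
After the second batch: Gamma(154 + 135, 18 + 26) = Gamma(289, 44).
Predictive mean over an 8-second window = T·E[λ|data] = 8·289/44 = 578/11.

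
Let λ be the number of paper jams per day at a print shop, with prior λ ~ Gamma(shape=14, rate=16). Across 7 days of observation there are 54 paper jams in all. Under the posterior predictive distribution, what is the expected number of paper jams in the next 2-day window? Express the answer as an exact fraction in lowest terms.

136/23

Total count 54 over total exposure 7 days.
The Gamma prior is conjugate for the Poisson rate, so λ | data ~ Gamma(14+54, 16+7) = Gamma(68, 23).
Predictive mean over a 2-day window = T·E[λ|data] = 2·68/23 = 136/23.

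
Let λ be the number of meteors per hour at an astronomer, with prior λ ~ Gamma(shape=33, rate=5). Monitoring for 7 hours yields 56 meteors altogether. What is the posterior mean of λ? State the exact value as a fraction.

Total count 56 over total exposure 7 hours.
The Gamma prior is conjugate for the Poisson rate, so λ | data ~ Gamma(33+56, 5+7) = Gamma(89, 12).
Posterior mean = α'/β' = 89/12.

89/12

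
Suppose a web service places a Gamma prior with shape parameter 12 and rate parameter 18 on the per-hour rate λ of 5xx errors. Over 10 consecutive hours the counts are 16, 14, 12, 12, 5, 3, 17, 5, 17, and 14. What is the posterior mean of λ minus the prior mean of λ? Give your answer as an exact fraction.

Total count: 16 + 14 + 12 + 12 + 5 + 3 + 17 + 5 + 17 + 14 = 115.
Total exposure: 10 hours.
By Gamma–Poisson conjugacy, the posterior is Gamma(α + Σx, β + Σt) = Gamma(12 + 115, 18 + 10) = Gamma(127, 28).
Posterior mean = 127/28 = 127/28; prior mean = 12/18 = 2/3. Difference = 127/28 − 2/3 = 325/84.

325/84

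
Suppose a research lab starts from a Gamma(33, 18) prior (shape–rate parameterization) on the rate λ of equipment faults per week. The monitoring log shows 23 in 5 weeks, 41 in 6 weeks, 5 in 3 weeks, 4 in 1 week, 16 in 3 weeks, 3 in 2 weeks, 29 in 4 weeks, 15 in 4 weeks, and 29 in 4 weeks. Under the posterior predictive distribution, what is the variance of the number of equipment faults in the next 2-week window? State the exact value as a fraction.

5148/625

Total count: 23 + 41 + 5 + 4 + 16 + 3 + 29 + 15 + 29 = 165.
Total exposure: 5 + 6 + 3 + 1 + 3 + 2 + 4 + 4 + 4 = 32 weeks.
By Gamma–Poisson conjugacy, the posterior is Gamma(α + Σx, β + Σt) = Gamma(33 + 165, 18 + 32) = Gamma(198, 50).
The posterior predictive for a window of length T is Negative Binomial with variance T·α'·(β'+T)/β'² = 2·198·52/2500 = 5148/625.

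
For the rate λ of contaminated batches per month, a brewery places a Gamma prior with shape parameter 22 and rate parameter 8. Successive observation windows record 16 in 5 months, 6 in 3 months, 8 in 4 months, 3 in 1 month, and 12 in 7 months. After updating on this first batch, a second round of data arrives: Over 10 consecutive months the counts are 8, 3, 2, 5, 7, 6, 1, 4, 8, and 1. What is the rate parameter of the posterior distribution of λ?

Total count: 16 + 6 + 8 + 3 + 12 = 45.
Total exposure: 5 + 3 + 4 + 1 + 7 = 20 months.
After the first batch: Gamma(22 + 45, 8 + 20) = Gamma(67, 28).
Total count: 8 + 3 + 2 + 5 + 7 + 6 + 1 + 4 + 8 + 1 = 45.
Total exposure: 10 months.
After the second batch: Gamma(67 + 45, 28 + 10) = Gamma(112, 38).

38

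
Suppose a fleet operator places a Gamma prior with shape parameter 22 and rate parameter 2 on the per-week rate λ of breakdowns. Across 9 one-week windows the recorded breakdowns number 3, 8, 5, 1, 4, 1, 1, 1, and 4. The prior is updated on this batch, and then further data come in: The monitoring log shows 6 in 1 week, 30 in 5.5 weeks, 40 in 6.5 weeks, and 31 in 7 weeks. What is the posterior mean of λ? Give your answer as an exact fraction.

157/31

Total count: 3 + 8 + 5 + 1 + 4 + 1 + 1 + 1 + 4 = 28.
Total exposure: 9 weeks.
After the first batch: Gamma(22 + 28, 2 + 9) = Gamma(50, 11).
Total count: 6 + 30 + 40 + 31 = 107.
Total exposure: 1 + 5.5 + 6.5 + 7 = 20 weeks.
After the second batch: Gamma(50 + 107, 11 + 20) = Gamma(157, 31).
Posterior mean = α'/β' = 157/31.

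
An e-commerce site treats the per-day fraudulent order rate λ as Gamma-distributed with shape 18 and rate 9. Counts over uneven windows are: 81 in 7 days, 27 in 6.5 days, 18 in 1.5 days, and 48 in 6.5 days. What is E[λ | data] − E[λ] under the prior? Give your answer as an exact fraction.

262/61

Total count: 81 + 27 + 18 + 48 = 174.
Total exposure: 7 + 6.5 + 1.5 + 6.5 = 21.5 days.
Gamma(α, β) with Poisson data over total exposure Σt gives posterior Gamma(α+Σx, β+Σt) = Gamma(192, 61/2).
Posterior mean = 192/(61/2) = 384/61; prior mean = 18/9 = 2. Difference = 384/61 − 2 = 262/61.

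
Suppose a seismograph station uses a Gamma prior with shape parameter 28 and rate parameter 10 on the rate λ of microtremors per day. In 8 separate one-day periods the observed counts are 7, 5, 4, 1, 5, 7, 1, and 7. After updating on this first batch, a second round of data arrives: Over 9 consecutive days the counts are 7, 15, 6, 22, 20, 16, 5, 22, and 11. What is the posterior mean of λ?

7

Total count: 7 + 5 + 4 + 1 + 5 + 7 + 1 + 7 = 37.
Total exposure: 8 days.
After the first batch: Gamma(28 + 37, 10 + 8) = Gamma(65, 18).
Total count: 7 + 15 + 6 + 22 + 20 + 16 + 5 + 22 + 11 = 124.
Total exposure: 9 days.
After the second batch: Gamma(65 + 124, 18 + 9) = Gamma(189, 27).
Posterior mean = α'/β' = 189/27 = 7.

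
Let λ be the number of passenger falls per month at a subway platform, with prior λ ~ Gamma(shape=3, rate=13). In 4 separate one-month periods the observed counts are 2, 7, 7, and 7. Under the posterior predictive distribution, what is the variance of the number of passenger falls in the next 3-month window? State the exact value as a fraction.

Total count: 2 + 7 + 7 + 7 = 23.
Total exposure: 4 months.
Gamma(α, β) with Poisson data over total exposure Σt gives posterior Gamma(α+Σx, β+Σt) = Gamma(26, 17).
The posterior predictive for a window of length T is Negative Binomial with variance T·α'·(β'+T)/β'² = 3·26·20/289 = 1560/289.

1560/289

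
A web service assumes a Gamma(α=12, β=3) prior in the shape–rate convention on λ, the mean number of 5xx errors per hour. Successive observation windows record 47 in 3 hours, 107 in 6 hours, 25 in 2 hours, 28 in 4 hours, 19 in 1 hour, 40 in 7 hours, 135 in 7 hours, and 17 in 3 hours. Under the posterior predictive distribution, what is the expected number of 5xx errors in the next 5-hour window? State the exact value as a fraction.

Total count: 47 + 107 + 25 + 28 + 19 + 40 + 135 + 17 = 418.
Total exposure: 3 + 6 + 2 + 4 + 1 + 7 + 7 + 3 = 33 hours.
Posterior: α' = 12 + 418 = 430, β' = 3 + 33 = 36.
Predictive mean over a 5-hour window = T·E[λ|data] = 5·430/36 = 1075/18.

1075/18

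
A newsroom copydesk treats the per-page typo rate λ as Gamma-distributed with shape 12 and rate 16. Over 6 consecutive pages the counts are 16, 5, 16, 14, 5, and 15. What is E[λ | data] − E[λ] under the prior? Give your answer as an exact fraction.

Total count: 16 + 5 + 16 + 14 + 5 + 15 = 71.
Total exposure: 6 pages.
By Gamma–Poisson conjugacy, the posterior is Gamma(α + Σx, β + Σt) = Gamma(12 + 71, 16 + 6) = Gamma(83, 22).
Posterior mean = 83/22 = 83/22; prior mean = 12/16 = 3/4. Difference = 83/22 − 3/4 = 133/44.

133/44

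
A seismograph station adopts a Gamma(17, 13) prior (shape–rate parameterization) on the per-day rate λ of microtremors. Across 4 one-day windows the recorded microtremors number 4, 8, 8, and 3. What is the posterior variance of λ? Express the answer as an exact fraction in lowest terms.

Total count: 4 + 8 + 8 + 3 = 23.
Total exposure: 4 days.
Conjugate update: add total count to the shape and total exposure to the rate, giving Gamma(40, 17).
Posterior variance = α'/β'² = 40/289.

40/289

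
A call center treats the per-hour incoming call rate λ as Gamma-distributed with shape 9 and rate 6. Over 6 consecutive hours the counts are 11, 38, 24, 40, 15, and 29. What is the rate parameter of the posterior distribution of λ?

Total count: 11 + 38 + 24 + 40 + 15 + 29 = 157.
Total exposure: 6 hours.
Gamma(α, β) with Poisson data over total exposure Σt gives posterior Gamma(α+Σx, β+Σt) = Gamma(166, 12).

12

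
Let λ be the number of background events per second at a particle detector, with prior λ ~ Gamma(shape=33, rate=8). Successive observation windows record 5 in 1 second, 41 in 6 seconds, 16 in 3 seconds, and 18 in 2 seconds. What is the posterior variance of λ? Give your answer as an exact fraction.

113/400

Total count: 5 + 41 + 16 + 18 = 80.
Total exposure: 1 + 6 + 3 + 2 = 12 seconds.
Posterior: α' = 33 + 80 = 113, β' = 8 + 12 = 20.
Posterior variance = α'/β'² = 113/400.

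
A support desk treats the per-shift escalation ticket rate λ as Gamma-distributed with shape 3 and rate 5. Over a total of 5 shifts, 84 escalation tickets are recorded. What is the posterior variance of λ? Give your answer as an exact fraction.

Total count 84 over total exposure 5 shifts.
Posterior: α' = 3 + 84 = 87, β' = 5 + 5 = 10.
Posterior variance = α'/β'² = 87/100.

87/100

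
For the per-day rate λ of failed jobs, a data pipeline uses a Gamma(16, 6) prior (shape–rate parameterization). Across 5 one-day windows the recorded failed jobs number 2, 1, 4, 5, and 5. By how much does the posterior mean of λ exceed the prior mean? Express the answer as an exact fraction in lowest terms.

1/3

Total count: 2 + 1 + 4 + 5 + 5 = 17.
Total exposure: 5 days.
The Gamma prior is conjugate for the Poisson rate, so λ | data ~ Gamma(16+17, 6+5) = Gamma(33, 11).
Posterior mean = 33/11 = 3; prior mean = 16/6 = 8/3. Difference = 3 − 8/3 = 1/3.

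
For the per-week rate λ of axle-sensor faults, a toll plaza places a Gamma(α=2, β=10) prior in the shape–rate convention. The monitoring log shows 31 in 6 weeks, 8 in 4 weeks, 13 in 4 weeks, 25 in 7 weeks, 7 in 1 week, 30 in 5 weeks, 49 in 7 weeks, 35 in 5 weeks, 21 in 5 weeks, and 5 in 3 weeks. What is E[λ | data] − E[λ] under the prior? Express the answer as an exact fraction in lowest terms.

Total count: 31 + 8 + 13 + 25 + 7 + 30 + 49 + 35 + 21 + 5 = 224.
Total exposure: 6 + 4 + 4 + 7 + 1 + 5 + 7 + 5 + 5 + 3 = 47 weeks.
The Gamma prior is conjugate for the Poisson rate, so λ | data ~ Gamma(2+224, 10+47) = Gamma(226, 57).
Posterior mean = 226/57 = 226/57; prior mean = 2/10 = 1/5. Difference = 226/57 − 1/5 = 1073/285.

1073/285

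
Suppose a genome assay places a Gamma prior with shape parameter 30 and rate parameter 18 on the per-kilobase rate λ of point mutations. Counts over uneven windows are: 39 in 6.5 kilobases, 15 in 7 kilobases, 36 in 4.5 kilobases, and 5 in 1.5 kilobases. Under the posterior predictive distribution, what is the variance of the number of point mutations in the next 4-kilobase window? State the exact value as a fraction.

664/45

Total count: 39 + 15 + 36 + 5 = 95.
Total exposure: 6.5 + 7 + 4.5 + 1.5 = 19.5 kilobases.
Conjugate update: add total count to the shape and total exposure to the rate, giving Gamma(125, 75/2).
The posterior predictive for a window of length T is Negative Binomial with variance T·α'·(β'+T)/β'² = 4·125·(83/2)/(5625/4) = 664/45.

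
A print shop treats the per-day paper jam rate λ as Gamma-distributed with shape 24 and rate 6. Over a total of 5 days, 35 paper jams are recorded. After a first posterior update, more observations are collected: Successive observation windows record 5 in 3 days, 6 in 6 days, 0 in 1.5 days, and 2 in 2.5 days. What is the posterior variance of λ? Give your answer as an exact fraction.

1/8

Total count 35 over total exposure 5 days.
After the first batch: Gamma(24 + 35, 6 + 5) = Gamma(59, 11).
Total count: 5 + 6 + 0 + 2 = 13.
Total exposure: 3 + 6 + 1.5 + 2.5 = 13 days.
After the second batch: Gamma(59 + 13, 11 + 13) = Gamma(72, 24).
Posterior variance = α'/β'² = 72/576 = 1/8.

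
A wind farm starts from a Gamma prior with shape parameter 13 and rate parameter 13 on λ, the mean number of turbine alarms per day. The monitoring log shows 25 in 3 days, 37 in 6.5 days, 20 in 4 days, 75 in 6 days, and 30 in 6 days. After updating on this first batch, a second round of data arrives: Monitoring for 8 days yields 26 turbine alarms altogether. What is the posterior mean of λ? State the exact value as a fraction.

Total count: 25 + 37 + 20 + 75 + 30 = 187.
Total exposure: 3 + 6.5 + 4 + 6 + 6 = 25.5 days.
After the first batch: Gamma(13 + 187, 13 + 25.5) = Gamma(200, 77/2).
Total count 26 over total exposure 8 days.
After the second batch: Gamma(200 + 26, 77/2 + 8) = Gamma(226, 93/2).
Posterior mean = α'/β' = 226/(93/2) = 452/93.

452/93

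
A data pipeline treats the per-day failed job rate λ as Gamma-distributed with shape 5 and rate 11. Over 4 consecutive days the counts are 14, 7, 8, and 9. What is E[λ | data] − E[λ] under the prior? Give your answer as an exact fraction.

398/165

Total count: 14 + 7 + 8 + 9 = 38.
Total exposure: 4 days.
Posterior: α' = 5 + 38 = 43, β' = 11 + 4 = 15.
Posterior mean = 43/15 = 43/15; prior mean = 5/11 = 5/11. Difference = 43/15 − 5/11 = 398/165.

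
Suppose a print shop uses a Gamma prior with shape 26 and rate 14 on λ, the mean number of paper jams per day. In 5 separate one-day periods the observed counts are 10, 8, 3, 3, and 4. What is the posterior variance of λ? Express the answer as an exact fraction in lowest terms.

Total count: 10 + 8 + 3 + 3 + 4 = 28.
Total exposure: 5 days.
Conjugate update: add total count to the shape and total exposure to the rate, giving Gamma(54, 19).
Posterior variance = α'/β'² = 54/361.

54/361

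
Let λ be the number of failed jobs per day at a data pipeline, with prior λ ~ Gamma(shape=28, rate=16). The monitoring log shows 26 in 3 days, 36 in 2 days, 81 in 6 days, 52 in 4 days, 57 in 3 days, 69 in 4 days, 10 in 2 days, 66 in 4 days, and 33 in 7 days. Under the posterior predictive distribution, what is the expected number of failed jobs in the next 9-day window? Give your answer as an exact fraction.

Total count: 26 + 36 + 81 + 52 + 57 + 69 + 10 + 66 + 33 = 430.
Total exposure: 3 + 2 + 6 + 4 + 3 + 4 + 2 + 4 + 7 = 35 days.
The Gamma prior is conjugate for the Poisson rate, so λ | data ~ Gamma(28+430, 16+35) = Gamma(458, 51).
Predictive mean over a 9-day window = T·E[λ|data] = 9·458/51 = 1374/17.

1374/17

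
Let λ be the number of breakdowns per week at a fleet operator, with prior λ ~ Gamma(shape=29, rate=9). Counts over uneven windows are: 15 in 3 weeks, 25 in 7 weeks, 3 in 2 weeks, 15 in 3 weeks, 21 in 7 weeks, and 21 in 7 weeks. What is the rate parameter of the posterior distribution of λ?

38

Total count: 15 + 25 + 3 + 15 + 21 + 21 = 100.
Total exposure: 3 + 7 + 2 + 3 + 7 + 7 = 29 weeks.
The Gamma prior is conjugate for the Poisson rate, so λ | data ~ Gamma(29+100, 9+29) = Gamma(129, 38).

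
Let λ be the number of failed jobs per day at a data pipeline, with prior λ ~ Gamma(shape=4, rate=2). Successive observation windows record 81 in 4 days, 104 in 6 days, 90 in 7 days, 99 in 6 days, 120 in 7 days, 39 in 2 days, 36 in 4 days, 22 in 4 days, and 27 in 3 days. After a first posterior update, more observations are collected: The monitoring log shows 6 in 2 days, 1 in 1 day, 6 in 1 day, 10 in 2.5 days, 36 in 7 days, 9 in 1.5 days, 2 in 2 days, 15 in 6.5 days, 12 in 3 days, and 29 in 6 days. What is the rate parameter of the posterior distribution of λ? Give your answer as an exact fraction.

Total count: 81 + 104 + 90 + 99 + 120 + 39 + 36 + 22 + 27 = 618.
Total exposure: 4 + 6 + 7 + 6 + 7 + 2 + 4 + 4 + 3 = 43 days.
After the first batch: Gamma(4 + 618, 2 + 43) = Gamma(622, 45).
Total count: 6 + 1 + 6 + 10 + 36 + 9 + 2 + 15 + 12 + 29 = 126.
Total exposure: 2 + 1 + 1 + 2.5 + 7 + 1.5 + 2 + 6.5 + 3 + 6 = 32.5 days.
After the second batch: Gamma(622 + 126, 45 + 32.5) = Gamma(748, 155/2).

155/2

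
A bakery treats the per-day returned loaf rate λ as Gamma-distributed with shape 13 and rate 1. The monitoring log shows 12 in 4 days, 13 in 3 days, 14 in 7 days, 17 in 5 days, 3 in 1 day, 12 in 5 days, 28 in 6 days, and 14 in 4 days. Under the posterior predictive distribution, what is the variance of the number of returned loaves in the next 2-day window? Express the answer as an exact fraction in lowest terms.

133/18

Total count: 12 + 13 + 14 + 17 + 3 + 12 + 28 + 14 = 113.
Total exposure: 4 + 3 + 7 + 5 + 1 + 5 + 6 + 4 = 35 days.
Conjugate update: add total count to the shape and total exposure to the rate, giving Gamma(126, 36).
The posterior predictive for a window of length T is Negative Binomial with variance T·α'·(β'+T)/β'² = 2·126·38/1296 = 133/18.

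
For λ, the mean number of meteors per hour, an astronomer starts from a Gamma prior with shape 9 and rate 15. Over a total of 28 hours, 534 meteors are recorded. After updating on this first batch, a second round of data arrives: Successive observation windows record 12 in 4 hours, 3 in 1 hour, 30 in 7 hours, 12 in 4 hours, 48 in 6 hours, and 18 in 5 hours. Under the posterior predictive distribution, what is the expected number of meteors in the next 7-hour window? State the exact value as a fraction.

Total count 534 over total exposure 28 hours.
After the first batch: Gamma(9 + 534, 15 + 28) = Gamma(543, 43).
Total count: 12 + 3 + 30 + 12 + 48 + 18 = 123.
Total exposure: 4 + 1 + 7 + 4 + 6 + 5 = 27 hours.
After the second batch: Gamma(543 + 123, 43 + 27) = Gamma(666, 70).
Predictive mean over a 7-hour window = T·E[λ|data] = 7·666/70 = 333/5.

333/5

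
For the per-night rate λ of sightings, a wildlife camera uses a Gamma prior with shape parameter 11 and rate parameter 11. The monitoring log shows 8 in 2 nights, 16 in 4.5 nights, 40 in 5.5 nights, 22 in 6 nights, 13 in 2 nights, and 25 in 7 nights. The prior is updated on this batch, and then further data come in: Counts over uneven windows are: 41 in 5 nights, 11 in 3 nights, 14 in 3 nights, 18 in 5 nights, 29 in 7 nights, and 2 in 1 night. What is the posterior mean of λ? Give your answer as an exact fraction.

125/31

Total count: 8 + 16 + 40 + 22 + 13 + 25 = 124.
Total exposure: 2 + 4.5 + 5.5 + 6 + 2 + 7 = 27 nights.
After the first batch: Gamma(11 + 124, 11 + 27) = Gamma(135, 38).
Total count: 41 + 11 + 14 + 18 + 29 + 2 = 115.
Total exposure: 5 + 3 + 3 + 5 + 7 + 1 = 24 nights.
After the second batch: Gamma(135 + 115, 38 + 24) = Gamma(250, 62).
Posterior mean = α'/β' = 250/62 = 125/31.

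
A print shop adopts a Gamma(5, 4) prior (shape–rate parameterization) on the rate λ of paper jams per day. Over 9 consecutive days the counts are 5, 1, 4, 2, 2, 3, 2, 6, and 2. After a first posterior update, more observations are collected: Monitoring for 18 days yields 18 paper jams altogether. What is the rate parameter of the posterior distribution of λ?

31

Total count: 5 + 1 + 4 + 2 + 2 + 3 + 2 + 6 + 2 = 27.
Total exposure: 9 days.
After the first batch: Gamma(5 + 27, 4 + 9) = Gamma(32, 13).
Total count 18 over total exposure 18 days.
After the second batch: Gamma(32 + 18, 13 + 18) = Gamma(50, 31).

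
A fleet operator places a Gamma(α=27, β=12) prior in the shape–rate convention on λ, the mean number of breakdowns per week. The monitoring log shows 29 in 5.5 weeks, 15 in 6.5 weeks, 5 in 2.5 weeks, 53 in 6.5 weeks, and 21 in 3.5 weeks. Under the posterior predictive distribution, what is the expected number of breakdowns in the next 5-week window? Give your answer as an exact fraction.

1500/73

Total count: 29 + 15 + 5 + 53 + 21 = 123.
Total exposure: 5.5 + 6.5 + 2.5 + 6.5 + 3.5 = 24.5 weeks.
Gamma(α, β) with Poisson data over total exposure Σt gives posterior Gamma(α+Σx, β+Σt) = Gamma(150, 73/2).
Predictive mean over a 5-week window = T·E[λ|data] = 5·150/(73/2) = 1500/73.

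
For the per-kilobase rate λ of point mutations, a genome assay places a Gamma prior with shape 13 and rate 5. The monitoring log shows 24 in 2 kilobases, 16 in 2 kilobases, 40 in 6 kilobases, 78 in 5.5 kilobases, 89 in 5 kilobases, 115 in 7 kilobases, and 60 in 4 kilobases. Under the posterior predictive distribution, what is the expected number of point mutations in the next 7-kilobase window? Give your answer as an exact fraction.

6090/73

Total count: 24 + 16 + 40 + 78 + 89 + 115 + 60 = 422.
Total exposure: 2 + 2 + 6 + 5.5 + 5 + 7 + 4 = 31.5 kilobases.
By Gamma–Poisson conjugacy, the posterior is Gamma(α + Σx, β + Σt) = Gamma(13 + 422, 5 + 31.5) = Gamma(435, 73/2).
Predictive mean over a 7-kilobase window = T·E[λ|data] = 7·435/(73/2) = 6090/73.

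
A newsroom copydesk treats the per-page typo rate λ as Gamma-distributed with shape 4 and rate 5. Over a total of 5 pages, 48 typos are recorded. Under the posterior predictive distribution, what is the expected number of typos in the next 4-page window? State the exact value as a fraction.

104/5

Total count 48 over total exposure 5 pages.
The Gamma prior is conjugate for the Poisson rate, so λ | data ~ Gamma(4+48, 5+5) = Gamma(52, 10).
Predictive mean over a 4-page window = T·E[λ|data] = 4·52/10 = 104/5.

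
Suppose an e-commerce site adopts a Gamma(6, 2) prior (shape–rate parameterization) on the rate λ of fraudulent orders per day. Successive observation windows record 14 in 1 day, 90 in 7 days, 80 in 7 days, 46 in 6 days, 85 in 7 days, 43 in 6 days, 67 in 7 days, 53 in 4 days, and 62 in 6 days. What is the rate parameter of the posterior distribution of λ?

Total count: 14 + 90 + 80 + 46 + 85 + 43 + 67 + 53 + 62 = 540.
Total exposure: 1 + 7 + 7 + 6 + 7 + 6 + 7 + 4 + 6 = 51 days.
By Gamma–Poisson conjugacy, the posterior is Gamma(α + Σx, β + Σt) = Gamma(6 + 540, 2 + 51) = Gamma(546, 53).

53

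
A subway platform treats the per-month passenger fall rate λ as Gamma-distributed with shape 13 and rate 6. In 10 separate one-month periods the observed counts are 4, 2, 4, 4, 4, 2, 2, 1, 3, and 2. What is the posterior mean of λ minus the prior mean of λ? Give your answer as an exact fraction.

19/48

Total count: 4 + 2 + 4 + 4 + 4 + 2 + 2 + 1 + 3 + 2 = 28.
Total exposure: 10 months.
Posterior: α' = 13 + 28 = 41, β' = 6 + 10 = 16.
Posterior mean = 41/16 = 41/16; prior mean = 13/6 = 13/6. Difference = 41/16 − 13/6 = 19/48.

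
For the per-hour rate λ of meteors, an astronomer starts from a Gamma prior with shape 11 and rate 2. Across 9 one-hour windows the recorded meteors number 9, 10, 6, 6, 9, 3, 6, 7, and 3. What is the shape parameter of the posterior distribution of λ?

70

Total count: 9 + 10 + 6 + 6 + 9 + 3 + 6 + 7 + 3 = 59.
Total exposure: 9 hours.
The Gamma prior is conjugate for the Poisson rate, so λ | data ~ Gamma(11+59, 2+9) = Gamma(70, 11).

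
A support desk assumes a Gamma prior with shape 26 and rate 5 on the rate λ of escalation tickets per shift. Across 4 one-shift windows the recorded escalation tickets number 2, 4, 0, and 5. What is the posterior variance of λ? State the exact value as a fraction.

Total count: 2 + 4 + 0 + 5 = 11.
Total exposure: 4 shifts.
The Gamma prior is conjugate for the Poisson rate, so λ | data ~ Gamma(26+11, 5+4) = Gamma(37, 9).
Posterior variance = α'/β'² = 37/81.

37/81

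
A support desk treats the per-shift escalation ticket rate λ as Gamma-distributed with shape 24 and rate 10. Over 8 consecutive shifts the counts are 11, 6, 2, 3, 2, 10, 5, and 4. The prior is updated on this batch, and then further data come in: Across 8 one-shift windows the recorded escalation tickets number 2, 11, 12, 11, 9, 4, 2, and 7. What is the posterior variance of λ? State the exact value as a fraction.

125/676

Total count: 11 + 6 + 2 + 3 + 2 + 10 + 5 + 4 = 43.
Total exposure: 8 shifts.
After the first batch: Gamma(24 + 43, 10 + 8) = Gamma(67, 18).
Total count: 2 + 11 + 12 + 11 + 9 + 4 + 2 + 7 = 58.
Total exposure: 8 shifts.
After the second batch: Gamma(67 + 58, 18 + 8) = Gamma(125, 26).
Posterior variance = α'/β'² = 125/676.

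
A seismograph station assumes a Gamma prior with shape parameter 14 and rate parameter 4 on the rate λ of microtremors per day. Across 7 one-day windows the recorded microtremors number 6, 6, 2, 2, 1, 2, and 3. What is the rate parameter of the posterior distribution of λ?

11

Total count: 6 + 6 + 2 + 2 + 1 + 2 + 3 = 22.
Total exposure: 7 days.
Conjugate update: add total count to the shape and total exposure to the rate, giving Gamma(36, 11).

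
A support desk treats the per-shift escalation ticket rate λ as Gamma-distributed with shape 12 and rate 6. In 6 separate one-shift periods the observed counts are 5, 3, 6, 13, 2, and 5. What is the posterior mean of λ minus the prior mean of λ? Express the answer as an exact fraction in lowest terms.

11/6

Total count: 5 + 3 + 6 + 13 + 2 + 5 = 34.
Total exposure: 6 shifts.
By Gamma–Poisson conjugacy, the posterior is Gamma(α + Σx, β + Σt) = Gamma(12 + 34, 6 + 6) = Gamma(46, 12).
Posterior mean = 46/12 = 23/6; prior mean = 12/6 = 2. Difference = 23/6 − 2 = 11/6.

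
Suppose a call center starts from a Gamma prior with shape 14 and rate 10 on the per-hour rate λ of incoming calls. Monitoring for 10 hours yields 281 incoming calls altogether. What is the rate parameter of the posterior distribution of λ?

Total count 281 over total exposure 10 hours.
Gamma(α, β) with Poisson data over total exposure Σt gives posterior Gamma(α+Σx, β+Σt) = Gamma(295, 20).

20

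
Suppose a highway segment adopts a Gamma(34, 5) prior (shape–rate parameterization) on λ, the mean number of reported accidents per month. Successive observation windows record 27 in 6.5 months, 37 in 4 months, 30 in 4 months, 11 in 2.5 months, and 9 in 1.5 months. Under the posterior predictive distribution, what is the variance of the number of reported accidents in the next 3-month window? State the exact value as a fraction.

Total count: 27 + 37 + 30 + 11 + 9 = 114.
Total exposure: 6.5 + 4 + 4 + 2.5 + 1.5 = 18.5 months.
By Gamma–Poisson conjugacy, the posterior is Gamma(α + Σx, β + Σt) = Gamma(34 + 114, 5 + 18.5) = Gamma(148, 47/2).
The posterior predictive for a window of length T is Negative Binomial with variance T·α'·(β'+T)/β'² = 3·148·(53/2)/(2209/4) = 47064/2209.

47064/2209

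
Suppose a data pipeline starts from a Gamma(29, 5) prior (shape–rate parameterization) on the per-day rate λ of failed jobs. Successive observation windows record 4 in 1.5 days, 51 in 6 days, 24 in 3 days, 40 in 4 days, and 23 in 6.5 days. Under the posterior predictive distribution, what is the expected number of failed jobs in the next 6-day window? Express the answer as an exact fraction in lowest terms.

513/13

Total count: 4 + 51 + 24 + 40 + 23 = 142.
Total exposure: 1.5 + 6 + 3 + 4 + 6.5 = 21 days.
Conjugate update: add total count to the shape and total exposure to the rate, giving Gamma(171, 26).
Predictive mean over a 6-day window = T·E[λ|data] = 6·171/26 = 513/13.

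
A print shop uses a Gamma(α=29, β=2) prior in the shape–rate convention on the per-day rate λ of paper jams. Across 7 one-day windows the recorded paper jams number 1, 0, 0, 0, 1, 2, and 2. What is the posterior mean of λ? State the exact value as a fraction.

Total count: 1 + 0 + 0 + 0 + 1 + 2 + 2 = 6.
Total exposure: 7 days.
Posterior: α' = 29 + 6 = 35, β' = 2 + 7 = 9.
Posterior mean = α'/β' = 35/9.

35/9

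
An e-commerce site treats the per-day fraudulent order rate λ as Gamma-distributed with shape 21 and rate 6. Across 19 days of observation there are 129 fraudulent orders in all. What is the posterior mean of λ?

Total count 129 over total exposure 19 days.
Posterior: α' = 21 + 129 = 150, β' = 6 + 19 = 25.
Posterior mean = α'/β' = 150/25 = 6.

6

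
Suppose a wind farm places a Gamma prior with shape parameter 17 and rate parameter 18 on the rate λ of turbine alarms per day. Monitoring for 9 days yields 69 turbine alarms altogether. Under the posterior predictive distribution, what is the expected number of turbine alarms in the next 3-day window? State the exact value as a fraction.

Total count 69 over total exposure 9 days.
The Gamma prior is conjugate for the Poisson rate, so λ | data ~ Gamma(17+69, 18+9) = Gamma(86, 27).
Predictive mean over a 3-day window = T·E[λ|data] = 3·86/27 = 86/9.

86/9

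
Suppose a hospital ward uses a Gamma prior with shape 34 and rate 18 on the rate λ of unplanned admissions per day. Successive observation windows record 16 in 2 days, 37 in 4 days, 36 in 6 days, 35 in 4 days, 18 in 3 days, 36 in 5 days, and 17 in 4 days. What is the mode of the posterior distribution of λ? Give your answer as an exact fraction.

Total count: 16 + 37 + 36 + 35 + 18 + 36 + 17 = 195.
Total exposure: 2 + 4 + 6 + 4 + 3 + 5 + 4 = 28 days.
Gamma(α, β) with Poisson data over total exposure Σt gives posterior Gamma(α+Σx, β+Σt) = Gamma(229, 46).
Posterior mode = (α'−1)/β' = 228/46 = 114/23.

114/23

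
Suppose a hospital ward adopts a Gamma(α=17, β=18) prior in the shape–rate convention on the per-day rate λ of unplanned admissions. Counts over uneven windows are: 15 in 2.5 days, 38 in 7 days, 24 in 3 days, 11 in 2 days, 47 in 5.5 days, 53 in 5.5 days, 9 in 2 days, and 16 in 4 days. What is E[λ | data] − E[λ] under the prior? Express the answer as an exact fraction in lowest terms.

Total count: 15 + 38 + 24 + 11 + 47 + 53 + 9 + 16 = 213.
Total exposure: 2.5 + 7 + 3 + 2 + 5.5 + 5.5 + 2 + 4 = 31.5 days.
Gamma(α, β) with Poisson data over total exposure Σt gives posterior Gamma(α+Σx, β+Σt) = Gamma(230, 99/2).
Posterior mean = 230/(99/2) = 460/99; prior mean = 17/18 = 17/18. Difference = 460/99 − 17/18 = 733/198.

733/198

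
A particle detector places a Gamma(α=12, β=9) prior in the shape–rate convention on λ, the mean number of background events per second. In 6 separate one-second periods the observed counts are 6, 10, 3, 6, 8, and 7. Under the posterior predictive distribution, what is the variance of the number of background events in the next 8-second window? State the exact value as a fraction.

Total count: 6 + 10 + 3 + 6 + 8 + 7 = 40.
Total exposure: 6 seconds.
Posterior: α' = 12 + 40 = 52, β' = 9 + 6 = 15.
The posterior predictive for a window of length T is Negative Binomial with variance T·α'·(β'+T)/β'² = 8·52·23/225 = 9568/225.

9568/225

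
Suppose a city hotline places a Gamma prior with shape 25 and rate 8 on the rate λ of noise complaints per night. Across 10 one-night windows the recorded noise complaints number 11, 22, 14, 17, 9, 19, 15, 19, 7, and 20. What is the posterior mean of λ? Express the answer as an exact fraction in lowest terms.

Total count: 11 + 22 + 14 + 17 + 9 + 19 + 15 + 19 + 7 + 20 = 153.
Total exposure: 10 nights.
Conjugate update: add total count to the shape and total exposure to the rate, giving Gamma(178, 18).
Posterior mean = α'/β' = 178/18 = 89/9.

89/9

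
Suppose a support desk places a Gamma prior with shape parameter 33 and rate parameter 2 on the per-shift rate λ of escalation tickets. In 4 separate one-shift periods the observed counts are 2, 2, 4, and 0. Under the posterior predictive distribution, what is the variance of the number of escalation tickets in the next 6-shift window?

82

Total count: 2 + 2 + 4 + 0 = 8.
Total exposure: 4 shifts.
Posterior: α' = 33 + 8 = 41, β' = 2 + 4 = 6.
The posterior predictive for a window of length T is Negative Binomial with variance T·α'·(β'+T)/β'² = 6·41·12/36 = 82.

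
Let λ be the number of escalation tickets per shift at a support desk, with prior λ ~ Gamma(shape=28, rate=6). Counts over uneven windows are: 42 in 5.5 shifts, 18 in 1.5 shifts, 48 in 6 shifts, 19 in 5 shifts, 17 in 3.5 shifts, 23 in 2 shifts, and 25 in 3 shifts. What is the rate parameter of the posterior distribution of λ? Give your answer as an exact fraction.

Total count: 42 + 18 + 48 + 19 + 17 + 23 + 25 = 192.
Total exposure: 5.5 + 1.5 + 6 + 5 + 3.5 + 2 + 3 = 26.5 shifts.
Posterior: α' = 28 + 192 = 220, β' = 6 + 26.5 = 65/2.

65/2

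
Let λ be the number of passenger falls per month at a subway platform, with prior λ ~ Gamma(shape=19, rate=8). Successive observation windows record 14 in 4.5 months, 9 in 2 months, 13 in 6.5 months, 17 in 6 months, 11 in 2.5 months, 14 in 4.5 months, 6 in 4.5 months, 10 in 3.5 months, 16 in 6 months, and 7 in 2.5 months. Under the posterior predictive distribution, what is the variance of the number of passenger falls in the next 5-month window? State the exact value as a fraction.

Total count: 14 + 9 + 13 + 17 + 11 + 14 + 6 + 10 + 16 + 7 = 117.
Total exposure: 4.5 + 2 + 6.5 + 6 + 2.5 + 4.5 + 4.5 + 3.5 + 6 + 2.5 = 42.5 months.
Posterior: α' = 19 + 117 = 136, β' = 8 + 42.5 = 101/2.
The posterior predictive for a window of length T is Negative Binomial with variance T·α'·(β'+T)/β'² = 5·136·(111/2)/(10201/4) = 150960/10201.

150960/10201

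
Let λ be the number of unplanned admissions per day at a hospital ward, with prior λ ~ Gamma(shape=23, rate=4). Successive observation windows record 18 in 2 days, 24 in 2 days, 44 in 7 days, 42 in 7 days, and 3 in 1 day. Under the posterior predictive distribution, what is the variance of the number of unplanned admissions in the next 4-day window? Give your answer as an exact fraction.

16632/529

Total count: 18 + 24 + 44 + 42 + 3 = 131.
Total exposure: 2 + 2 + 7 + 7 + 1 = 19 days.
The Gamma prior is conjugate for the Poisson rate, so λ | data ~ Gamma(23+131, 4+19) = Gamma(154, 23).
The posterior predictive for a window of length T is Negative Binomial with variance T·α'·(β'+T)/β'² = 4·154·27/529 = 16632/529.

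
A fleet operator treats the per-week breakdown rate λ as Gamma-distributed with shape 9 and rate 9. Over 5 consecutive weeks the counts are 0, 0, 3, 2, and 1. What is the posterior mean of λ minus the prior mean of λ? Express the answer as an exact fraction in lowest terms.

1/14

Total count: 0 + 0 + 3 + 2 + 1 = 6.
Total exposure: 5 weeks.
Gamma(α, β) with Poisson data over total exposure Σt gives posterior Gamma(α+Σx, β+Σt) = Gamma(15, 14).
Posterior mean = 15/14 = 15/14; prior mean = 9/9 = 1. Difference = 15/14 − 1 = 1/14.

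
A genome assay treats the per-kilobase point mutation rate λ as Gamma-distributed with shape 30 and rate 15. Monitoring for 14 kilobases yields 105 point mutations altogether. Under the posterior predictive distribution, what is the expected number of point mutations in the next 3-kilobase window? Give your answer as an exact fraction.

405/29

Total count 105 over total exposure 14 kilobases.
The Gamma prior is conjugate for the Poisson rate, so λ | data ~ Gamma(30+105, 15+14) = Gamma(135, 29).
Predictive mean over a 3-kilobase window = T·E[λ|data] = 3·135/29 = 405/29.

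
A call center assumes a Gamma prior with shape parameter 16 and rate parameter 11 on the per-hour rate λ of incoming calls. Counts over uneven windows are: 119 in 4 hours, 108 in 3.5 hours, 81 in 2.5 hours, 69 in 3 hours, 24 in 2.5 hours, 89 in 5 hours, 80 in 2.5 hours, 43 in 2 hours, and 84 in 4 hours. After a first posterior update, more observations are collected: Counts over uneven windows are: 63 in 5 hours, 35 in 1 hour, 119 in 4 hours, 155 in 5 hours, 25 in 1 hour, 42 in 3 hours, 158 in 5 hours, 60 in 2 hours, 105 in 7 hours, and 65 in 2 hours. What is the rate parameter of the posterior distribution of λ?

Total count: 119 + 108 + 81 + 69 + 24 + 89 + 80 + 43 + 84 = 697.
Total exposure: 4 + 3.5 + 2.5 + 3 + 2.5 + 5 + 2.5 + 2 + 4 = 29 hours.
After the first batch: Gamma(16 + 697, 11 + 29) = Gamma(713, 40).
Total count: 63 + 35 + 119 + 155 + 25 + 42 + 158 + 60 + 105 + 65 = 827.
Total exposure: 5 + 1 + 4 + 5 + 1 + 3 + 5 + 2 + 7 + 2 = 35 hours.
After the second batch: Gamma(713 + 827, 40 + 35) = Gamma(1540, 75).

75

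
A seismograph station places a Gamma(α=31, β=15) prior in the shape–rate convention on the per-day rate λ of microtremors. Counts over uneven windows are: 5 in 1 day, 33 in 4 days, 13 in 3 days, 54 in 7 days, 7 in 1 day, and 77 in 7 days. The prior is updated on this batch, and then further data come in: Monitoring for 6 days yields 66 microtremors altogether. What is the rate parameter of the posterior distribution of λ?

Total count: 5 + 33 + 13 + 54 + 7 + 77 = 189.
Total exposure: 1 + 4 + 3 + 7 + 1 + 7 = 23 days.
After the first batch: Gamma(31 + 189, 15 + 23) = Gamma(220, 38).
Total count 66 over total exposure 6 days.
After the second batch: Gamma(220 + 66, 38 + 6) = Gamma(286, 44).

44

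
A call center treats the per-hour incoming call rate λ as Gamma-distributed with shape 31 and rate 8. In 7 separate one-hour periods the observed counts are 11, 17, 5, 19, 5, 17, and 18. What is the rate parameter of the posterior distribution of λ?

Total count: 11 + 17 + 5 + 19 + 5 + 17 + 18 = 92.
Total exposure: 7 hours.
Conjugate update: add total count to the shape and total exposure to the rate, giving Gamma(123, 15).

15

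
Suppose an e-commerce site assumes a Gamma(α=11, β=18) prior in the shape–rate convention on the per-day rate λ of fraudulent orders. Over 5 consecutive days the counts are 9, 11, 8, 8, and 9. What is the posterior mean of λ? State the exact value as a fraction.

Total count: 9 + 11 + 8 + 8 + 9 = 45.
Total exposure: 5 days.
The Gamma prior is conjugate for the Poisson rate, so λ | data ~ Gamma(11+45, 18+5) = Gamma(56, 23).
Posterior mean = α'/β' = 56/23.

56/23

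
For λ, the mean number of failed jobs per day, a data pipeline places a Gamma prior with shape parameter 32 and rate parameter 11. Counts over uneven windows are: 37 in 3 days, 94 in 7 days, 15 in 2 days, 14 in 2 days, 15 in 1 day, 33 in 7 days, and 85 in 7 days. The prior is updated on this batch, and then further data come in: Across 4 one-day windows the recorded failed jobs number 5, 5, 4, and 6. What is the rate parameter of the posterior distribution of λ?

44

Total count: 37 + 94 + 15 + 14 + 15 + 33 + 85 = 293.
Total exposure: 3 + 7 + 2 + 2 + 1 + 7 + 7 = 29 days.
After the first batch: Gamma(32 + 293, 11 + 29) = Gamma(325, 40).
Total count: 5 + 5 + 4 + 6 = 20.
Total exposure: 4 days.
After the second batch: Gamma(325 + 20, 40 + 4) = Gamma(345, 44).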